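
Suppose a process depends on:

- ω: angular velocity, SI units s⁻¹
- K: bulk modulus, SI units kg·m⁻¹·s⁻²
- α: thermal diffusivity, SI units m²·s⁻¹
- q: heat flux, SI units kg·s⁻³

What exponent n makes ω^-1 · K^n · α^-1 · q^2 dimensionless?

-2

Balance the M exponent: (1)·n from K, plus −(0) − (0) + 2·(1) = 2 from the rest, must sum to zero.
n + 2 = 0, so n = -2.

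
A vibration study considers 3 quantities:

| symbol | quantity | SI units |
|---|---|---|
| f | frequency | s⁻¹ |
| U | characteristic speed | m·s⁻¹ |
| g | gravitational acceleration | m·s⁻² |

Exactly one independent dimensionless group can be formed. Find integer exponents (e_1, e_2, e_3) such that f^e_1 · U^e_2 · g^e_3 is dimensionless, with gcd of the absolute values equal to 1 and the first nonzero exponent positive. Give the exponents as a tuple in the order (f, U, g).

(1, 1, -1)

L: e_1·(0) + e_2·(1) + e_3·(1) = 0
T: e_1·(-1) + e_2·(-1) + e_3·(-2) = 0
Solving this homogeneous linear system for the smallest-integer solution (first nonzero entry positive) gives (1, 1, -1).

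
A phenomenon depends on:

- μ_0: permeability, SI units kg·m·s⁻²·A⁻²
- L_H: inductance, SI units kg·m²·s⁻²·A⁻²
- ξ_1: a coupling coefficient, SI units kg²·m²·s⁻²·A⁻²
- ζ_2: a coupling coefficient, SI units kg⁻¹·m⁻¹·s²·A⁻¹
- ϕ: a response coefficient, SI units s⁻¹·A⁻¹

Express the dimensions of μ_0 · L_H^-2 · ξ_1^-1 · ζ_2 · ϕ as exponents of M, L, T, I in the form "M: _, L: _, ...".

Collect each base-dimension exponent across the product:
  M: (1) − 2·(1) − (2) + (-1) + (0) = -4
  L: (1) − 2·(2) − (2) + (-1) + (0) = -6
  T: (-2) − 2·(-2) − (-2) + (2) + (-1) = 5
  I: (-2) − 2·(-2) − (-2) + (-1) + (-1) = 2
So the dimensions are [M⁻⁴ L⁻⁶ T⁵ I²].

M: -4, L: -6, T: 5, I: 2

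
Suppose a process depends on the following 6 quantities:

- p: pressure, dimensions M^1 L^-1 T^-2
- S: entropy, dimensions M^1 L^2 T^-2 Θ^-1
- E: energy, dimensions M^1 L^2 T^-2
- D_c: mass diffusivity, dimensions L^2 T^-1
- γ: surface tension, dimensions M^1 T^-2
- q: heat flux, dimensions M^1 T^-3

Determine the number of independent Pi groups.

There are 6 variables and 4 base dimensions (M, L, T, Θ).
The dimension matrix has rank 4.
Independent dimensionless groups: 6 − 4 = 2.

2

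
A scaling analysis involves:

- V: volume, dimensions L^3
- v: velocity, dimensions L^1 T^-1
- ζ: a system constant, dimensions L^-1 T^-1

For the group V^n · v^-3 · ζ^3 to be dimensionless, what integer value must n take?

2

Balance the L exponent: (3)·n from V, plus −3·(1) + 3·(-1) = -6 from the rest, must sum to zero.
3n − 6 = 0, so n = 2.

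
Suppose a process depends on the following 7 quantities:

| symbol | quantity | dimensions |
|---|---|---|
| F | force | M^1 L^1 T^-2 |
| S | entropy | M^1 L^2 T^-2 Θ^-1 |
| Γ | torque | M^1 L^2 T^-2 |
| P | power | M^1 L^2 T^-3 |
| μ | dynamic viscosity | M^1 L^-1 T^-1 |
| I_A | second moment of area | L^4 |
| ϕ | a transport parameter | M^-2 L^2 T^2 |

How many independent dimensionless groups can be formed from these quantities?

3

There are 7 variables and 4 base dimensions (M, L, T, Θ).
The dimension matrix has rank 4.
Independent dimensionless groups: 7 − 4 = 3.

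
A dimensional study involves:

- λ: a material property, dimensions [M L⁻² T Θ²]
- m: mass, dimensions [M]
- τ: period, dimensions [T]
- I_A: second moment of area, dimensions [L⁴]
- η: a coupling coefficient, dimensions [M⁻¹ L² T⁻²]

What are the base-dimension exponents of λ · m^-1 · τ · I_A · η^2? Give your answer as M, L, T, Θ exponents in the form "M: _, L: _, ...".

Collect each base-dimension exponent across the product:
  M: (1) − (1) + (0) + (0) + 2·(-1) = -2
  L: (-2) − (0) + (0) + (4) + 2·(2) = 6
  T: (1) − (0) + (1) + (0) + 2·(-2) = -2
  Θ: (2) − (0) + (0) + (0) + 2·(0) = 2
So the dimensions are [M⁻² L⁶ T⁻² Θ²].

M: -2, L: 6, T: -2, Θ: 2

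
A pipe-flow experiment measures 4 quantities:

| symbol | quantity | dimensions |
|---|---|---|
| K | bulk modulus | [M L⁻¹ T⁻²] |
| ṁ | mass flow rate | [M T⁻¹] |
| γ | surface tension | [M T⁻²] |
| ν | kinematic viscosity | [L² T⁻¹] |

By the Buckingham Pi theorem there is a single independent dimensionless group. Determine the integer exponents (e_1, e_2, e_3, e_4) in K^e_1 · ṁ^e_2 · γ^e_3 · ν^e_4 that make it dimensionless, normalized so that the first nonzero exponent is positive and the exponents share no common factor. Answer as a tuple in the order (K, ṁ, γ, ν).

M: e_1·(1) + e_2·(1) + e_3·(1) + e_4·(0) = 0
L: e_1·(-1) + e_2·(0) + e_3·(0) + e_4·(2) = 0
T: e_1·(-2) + e_2·(-1) + e_3·(-2) + e_4·(-1) = 0
Solving this homogeneous linear system for the smallest-integer solution (first nonzero entry positive) gives (2, 1, -3, 1).

(2, 1, -3, 1)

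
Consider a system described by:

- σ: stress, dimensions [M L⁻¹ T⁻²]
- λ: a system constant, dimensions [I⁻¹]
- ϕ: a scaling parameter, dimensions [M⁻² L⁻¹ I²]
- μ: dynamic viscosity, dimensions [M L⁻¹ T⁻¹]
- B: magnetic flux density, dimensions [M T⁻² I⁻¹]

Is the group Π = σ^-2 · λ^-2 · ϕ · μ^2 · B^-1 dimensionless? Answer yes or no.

Sum the exponent of each base dimension across the product:
  M: −2·[σ]_M − 2·[λ]_M + [ϕ]_M + 2·[μ]_M − [B]_M = −2·(1) − 2·(0) + (-2) + 2·(1) − (1) = -3
  L: −2·[σ]_L − 2·[λ]_L + [ϕ]_L + 2·[μ]_L − [B]_L = −2·(-1) − 2·(0) + (-1) + 2·(-1) − (0) = -1
  T: −2·[σ]_T − 2·[λ]_T + [ϕ]_T + 2·[μ]_T − [B]_T = −2·(-2) − 2·(0) + (0) + 2·(-1) − (-2) = 4
  I: −2·[σ]_I − 2·[λ]_I + [ϕ]_I + 2·[μ]_I − [B]_I = −2·(0) − 2·(-1) + (2) + 2·(0) − (-1) = 5
Net dimensions [M⁻³ L⁻¹ T⁴ I⁵] ≠ [1] — not dimensionless.

no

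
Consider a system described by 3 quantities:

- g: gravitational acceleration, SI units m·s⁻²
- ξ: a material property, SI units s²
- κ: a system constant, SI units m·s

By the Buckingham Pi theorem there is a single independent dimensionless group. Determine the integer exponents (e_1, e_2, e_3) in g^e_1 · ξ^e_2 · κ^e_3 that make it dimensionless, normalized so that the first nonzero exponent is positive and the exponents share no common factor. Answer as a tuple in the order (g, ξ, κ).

L: e_1·(1) + e_2·(0) + e_3·(1) = 0
T: e_1·(-2) + e_2·(2) + e_3·(1) = 0
Solving this homogeneous linear system for the smallest-integer solution (first nonzero entry positive) gives (2, 3, -2).

(2, 3, -2)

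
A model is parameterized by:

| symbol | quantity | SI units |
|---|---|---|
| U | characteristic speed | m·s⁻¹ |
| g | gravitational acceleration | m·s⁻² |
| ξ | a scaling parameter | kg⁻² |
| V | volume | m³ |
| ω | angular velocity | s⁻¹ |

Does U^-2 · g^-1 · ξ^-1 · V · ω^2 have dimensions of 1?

no

Sum the exponent of each base dimension across the product:
  M: −2·[U]_M − [g]_M − [ξ]_M + [V]_M + 2·[ω]_M = −2·(0) − (0) − (-2) + (0) + 2·(0) = 2
  L: −2·[U]_L − [g]_L − [ξ]_L + [V]_L + 2·[ω]_L = −2·(1) − (1) − (0) + (3) + 2·(0) = 0
  T: −2·[U]_T − [g]_T − [ξ]_T + [V]_T + 2·[ω]_T = −2·(-1) − (-2) − (0) + (0) + 2·(-1) = 2
Net dimensions [M² T²] ≠ [1] — not dimensionless.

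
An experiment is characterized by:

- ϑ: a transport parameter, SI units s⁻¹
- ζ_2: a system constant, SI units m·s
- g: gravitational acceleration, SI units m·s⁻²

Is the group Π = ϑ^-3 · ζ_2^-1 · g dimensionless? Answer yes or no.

yes

Sum the exponent of each base dimension across the product:
  L: −3·[ϑ]_L − [ζ_2]_L + [g]_L = −3·(0) − (1) + (1) = 0
  T: −3·[ϑ]_T − [ζ_2]_T + [g]_T = −3·(-1) − (1) + (-2) = 0
All base exponents vanish — dimensionless.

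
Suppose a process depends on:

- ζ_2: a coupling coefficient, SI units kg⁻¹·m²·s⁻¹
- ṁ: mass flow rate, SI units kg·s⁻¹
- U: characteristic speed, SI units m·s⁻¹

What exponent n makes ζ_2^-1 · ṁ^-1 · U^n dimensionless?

2

Balance the L exponent: (1)·n from U, plus −(2) − (0) = -2 from the rest, must sum to zero.
n − 2 = 0, so n = 2.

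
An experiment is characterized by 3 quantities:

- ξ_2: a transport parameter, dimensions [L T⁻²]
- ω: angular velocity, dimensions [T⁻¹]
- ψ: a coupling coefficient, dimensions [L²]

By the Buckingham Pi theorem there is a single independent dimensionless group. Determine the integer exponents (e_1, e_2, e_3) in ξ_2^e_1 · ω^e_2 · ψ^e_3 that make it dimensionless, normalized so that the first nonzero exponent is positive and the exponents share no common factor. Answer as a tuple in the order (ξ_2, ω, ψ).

L: e_1·(1) + e_2·(0) + e_3·(2) = 0
T: e_1·(-2) + e_2·(-1) + e_3·(0) = 0
Solving this homogeneous linear system for the smallest-integer solution (first nonzero entry positive) gives (2, -4, -1).

(2, -4, -1)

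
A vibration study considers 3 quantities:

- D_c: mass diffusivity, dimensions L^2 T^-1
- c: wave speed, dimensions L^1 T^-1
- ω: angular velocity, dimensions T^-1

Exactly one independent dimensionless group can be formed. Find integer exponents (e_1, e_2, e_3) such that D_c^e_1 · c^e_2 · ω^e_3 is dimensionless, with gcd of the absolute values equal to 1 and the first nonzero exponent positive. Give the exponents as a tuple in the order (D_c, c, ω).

L: e_1·(2) + e_2·(1) + e_3·(0) = 0
T: e_1·(-1) + e_2·(-1) + e_3·(-1) = 0
Solving this homogeneous linear system for the smallest-integer solution (first nonzero entry positive) gives (1, -2, 1).

(1, -2, 1)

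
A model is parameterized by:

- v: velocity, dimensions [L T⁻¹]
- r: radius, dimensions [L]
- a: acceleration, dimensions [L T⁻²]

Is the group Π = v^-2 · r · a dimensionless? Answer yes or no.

Sum the exponent of each base dimension across the product:
  M: −2·[v]_M + [r]_M + [a]_M = −2·(0) + (0) + (0) = 0
  L: −2·[v]_L + [r]_L + [a]_L = −2·(1) + (1) + (1) = 0
  T: −2·[v]_T + [r]_T + [a]_T = −2·(-1) + (0) + (-2) = 0
All base exponents vanish — dimensionless.

yes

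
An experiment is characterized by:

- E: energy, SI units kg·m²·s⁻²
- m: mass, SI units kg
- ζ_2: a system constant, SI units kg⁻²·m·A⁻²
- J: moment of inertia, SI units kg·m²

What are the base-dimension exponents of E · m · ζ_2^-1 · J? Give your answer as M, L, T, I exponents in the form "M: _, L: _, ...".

Collect each base-dimension exponent across the product:
  M: (1) + (1) − (-2) + (1) = 5
  L: (2) + (0) − (1) + (2) = 3
  T: (-2) + (0) − (0) + (0) = -2
  I: (0) + (0) − (-2) + (0) = 2
So the dimensions are [M⁵ L³ T⁻² I²].

M: 5, L: 3, T: -2, I: 2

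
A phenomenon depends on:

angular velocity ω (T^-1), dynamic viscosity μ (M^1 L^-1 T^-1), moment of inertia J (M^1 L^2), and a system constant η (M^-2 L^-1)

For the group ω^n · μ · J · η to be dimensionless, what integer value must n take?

-1

Balance the T exponent: (-1)·n from ω, plus (-1) + (0) + (0) = -1 from the rest, must sum to zero.
−n − 1 = 0, so n = -1.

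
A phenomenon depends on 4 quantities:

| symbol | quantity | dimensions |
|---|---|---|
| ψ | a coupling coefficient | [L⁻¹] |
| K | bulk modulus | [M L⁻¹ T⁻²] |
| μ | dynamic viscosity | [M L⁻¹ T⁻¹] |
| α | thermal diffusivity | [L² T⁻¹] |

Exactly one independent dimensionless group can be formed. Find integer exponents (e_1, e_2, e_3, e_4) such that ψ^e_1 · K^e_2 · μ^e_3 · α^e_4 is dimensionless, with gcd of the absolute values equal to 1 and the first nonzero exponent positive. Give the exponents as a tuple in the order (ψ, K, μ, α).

(2, -1, 1, 1)

M: e_1·(0) + e_2·(1) + e_3·(1) + e_4·(0) = 0
L: e_1·(-1) + e_2·(-1) + e_3·(-1) + e_4·(2) = 0
T: e_1·(0) + e_2·(-2) + e_3·(-1) + e_4·(-1) = 0
Solving this homogeneous linear system for the smallest-integer solution (first nonzero entry positive) gives (2, -1, 1, 1).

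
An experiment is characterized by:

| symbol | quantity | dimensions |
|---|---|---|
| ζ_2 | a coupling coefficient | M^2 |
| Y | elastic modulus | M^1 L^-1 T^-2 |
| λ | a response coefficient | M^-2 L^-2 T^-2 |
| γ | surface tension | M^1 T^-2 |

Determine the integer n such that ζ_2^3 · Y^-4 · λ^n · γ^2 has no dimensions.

Balance the M exponent: (-2)·n from λ, plus 3·(2) − 4·(1) + 2·(1) = 4 from the rest, must sum to zero.
-2n + 4 = 0, so n = 2.

2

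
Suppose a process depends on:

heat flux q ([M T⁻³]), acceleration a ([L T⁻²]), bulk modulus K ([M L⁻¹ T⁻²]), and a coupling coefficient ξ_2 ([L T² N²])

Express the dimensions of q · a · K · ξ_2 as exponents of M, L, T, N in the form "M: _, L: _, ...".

Collect each base-dimension exponent across the product:
  M: (1) + (0) + (1) + (0) = 2
  L: (0) + (1) + (-1) + (1) = 1
  T: (-3) + (-2) + (-2) + (2) = -5
  N: (0) + (0) + (0) + (2) = 2
So the dimensions are [M² L T⁻⁵ N²].

M: 2, L: 1, T: -5, N: 2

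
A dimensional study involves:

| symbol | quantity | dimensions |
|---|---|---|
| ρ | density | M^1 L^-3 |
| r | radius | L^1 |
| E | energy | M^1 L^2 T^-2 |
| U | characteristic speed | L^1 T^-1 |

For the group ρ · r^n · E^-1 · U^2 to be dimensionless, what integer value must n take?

3

Balance the L exponent: (1)·n from r, plus (-3) − (2) + 2·(1) = -3 from the rest, must sum to zero.
n − 3 = 0, so n = 3.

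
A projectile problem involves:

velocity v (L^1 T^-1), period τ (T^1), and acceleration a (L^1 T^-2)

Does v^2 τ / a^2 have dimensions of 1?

no

Sum the exponent of each base dimension across the product:
  L: 2·[v]_L + [τ]_L − 2·[a]_L = 2·(1) + (0) − 2·(1) = 0
  T: 2·[v]_T + [τ]_T − 2·[a]_T = 2·(-1) + (1) − 2·(-2) = 3
Net dimensions [T³] ≠ [1] — not dimensionless.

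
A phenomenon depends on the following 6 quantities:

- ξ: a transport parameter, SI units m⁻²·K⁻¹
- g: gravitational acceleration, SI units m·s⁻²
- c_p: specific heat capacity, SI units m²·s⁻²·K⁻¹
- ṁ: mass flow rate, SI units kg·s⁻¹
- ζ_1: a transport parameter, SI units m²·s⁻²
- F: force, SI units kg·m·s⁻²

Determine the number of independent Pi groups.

There are 6 variables and 4 base dimensions (M, L, T, Θ).
The dimension matrix has rank 4.
Independent dimensionless groups: 6 − 4 = 2.

2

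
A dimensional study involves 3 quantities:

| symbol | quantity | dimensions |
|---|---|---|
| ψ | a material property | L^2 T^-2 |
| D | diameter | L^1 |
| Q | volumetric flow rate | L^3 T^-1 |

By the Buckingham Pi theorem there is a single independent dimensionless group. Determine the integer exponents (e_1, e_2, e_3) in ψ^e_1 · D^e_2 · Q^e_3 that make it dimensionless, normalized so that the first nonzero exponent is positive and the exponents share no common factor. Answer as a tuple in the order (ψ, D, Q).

(1, 4, -2)

L: e_1·(2) + e_2·(1) + e_3·(3) = 0
T: e_1·(-2) + e_2·(0) + e_3·(-1) = 0
Solving this homogeneous linear system for the smallest-integer solution (first nonzero entry positive) gives (1, 4, -2).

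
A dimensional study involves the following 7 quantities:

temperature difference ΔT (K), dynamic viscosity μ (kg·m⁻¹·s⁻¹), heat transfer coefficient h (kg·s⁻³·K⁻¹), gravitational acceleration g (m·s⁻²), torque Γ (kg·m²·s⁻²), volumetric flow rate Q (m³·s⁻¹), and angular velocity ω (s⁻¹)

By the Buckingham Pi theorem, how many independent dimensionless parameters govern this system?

3

There are 7 variables and 4 base dimensions (M, L, T, Θ).
The dimension matrix has rank 4.
Independent dimensionless groups: 7 − 4 = 3.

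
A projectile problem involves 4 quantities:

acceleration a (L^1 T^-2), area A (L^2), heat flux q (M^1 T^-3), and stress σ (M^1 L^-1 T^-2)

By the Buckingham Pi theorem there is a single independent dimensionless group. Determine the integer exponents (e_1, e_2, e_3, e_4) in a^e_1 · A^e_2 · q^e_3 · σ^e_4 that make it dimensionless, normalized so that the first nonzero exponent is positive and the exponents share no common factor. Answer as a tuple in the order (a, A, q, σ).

M: e_1·(0) + e_2·(0) + e_3·(1) + e_4·(1) = 0
L: e_1·(1) + e_2·(2) + e_3·(0) + e_4·(-1) = 0
T: e_1·(-2) + e_2·(0) + e_3·(-3) + e_4·(-2) = 0
Solving this homogeneous linear system for the smallest-integer solution (first nonzero entry positive) gives (2, 1, -4, 4).

(2, 1, -4, 4)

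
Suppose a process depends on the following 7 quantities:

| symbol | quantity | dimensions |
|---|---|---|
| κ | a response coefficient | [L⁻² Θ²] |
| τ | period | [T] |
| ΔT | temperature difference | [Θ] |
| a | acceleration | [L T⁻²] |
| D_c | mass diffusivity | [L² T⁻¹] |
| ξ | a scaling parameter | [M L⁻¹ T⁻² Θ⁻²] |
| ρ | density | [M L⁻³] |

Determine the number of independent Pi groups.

There are 7 variables and 4 base dimensions (M, L, T, Θ).
The dimension matrix has rank 4.
Independent dimensionless groups: 7 − 4 = 3.

3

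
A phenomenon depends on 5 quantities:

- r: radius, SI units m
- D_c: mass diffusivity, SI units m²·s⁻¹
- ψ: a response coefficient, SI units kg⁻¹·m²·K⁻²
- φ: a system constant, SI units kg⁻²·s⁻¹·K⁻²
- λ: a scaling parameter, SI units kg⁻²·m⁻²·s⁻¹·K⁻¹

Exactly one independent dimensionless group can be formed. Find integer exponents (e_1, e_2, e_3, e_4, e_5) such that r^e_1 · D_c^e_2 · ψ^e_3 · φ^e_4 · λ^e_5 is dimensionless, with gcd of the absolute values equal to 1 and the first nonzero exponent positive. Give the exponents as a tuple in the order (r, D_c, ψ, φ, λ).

(2, -1, -2, 3, -2)

M: e_1·(0) + e_2·(0) + e_3·(-1) + e_4·(-2) + e_5·(-2) = 0
L: e_1·(1) + e_2·(2) + e_3·(2) + e_4·(0) + e_5·(-2) = 0
T: e_1·(0) + e_2·(-1) + e_3·(0) + e_4·(-1) + e_5·(-1) = 0
Θ: e_1·(0) + e_2·(0) + e_3·(-2) + e_4·(-2) + e_5·(-1) = 0
Solving this homogeneous linear system for the smallest-integer solution (first nonzero entry positive) gives (2, -1, -2, 3, -2).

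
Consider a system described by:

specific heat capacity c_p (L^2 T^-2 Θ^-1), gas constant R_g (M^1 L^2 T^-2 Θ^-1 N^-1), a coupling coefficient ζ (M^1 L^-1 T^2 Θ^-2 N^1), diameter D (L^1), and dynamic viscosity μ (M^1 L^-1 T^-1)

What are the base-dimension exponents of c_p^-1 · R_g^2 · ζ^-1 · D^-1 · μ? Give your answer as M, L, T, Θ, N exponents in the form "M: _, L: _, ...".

Collect each base-dimension exponent across the product:
  M: −(0) + 2·(1) − (1) − (0) + (1) = 2
  L: −(2) + 2·(2) − (-1) − (1) + (-1) = 1
  T: −(-2) + 2·(-2) − (2) − (0) + (-1) = -5
  Θ: −(-1) + 2·(-1) − (-2) − (0) + (0) = 1
  N: −(0) + 2·(-1) − (1) − (0) + (0) = -3
So the dimensions are [M² L T⁻⁵ Θ N⁻³].

M: 2, L: 1, T: -5, Θ: 1, N: -3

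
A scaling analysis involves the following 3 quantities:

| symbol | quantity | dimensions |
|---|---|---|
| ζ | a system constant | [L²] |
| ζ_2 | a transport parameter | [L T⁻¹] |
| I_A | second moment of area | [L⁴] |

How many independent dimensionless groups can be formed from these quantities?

There are 3 variables and 2 base dimensions (L, T).
The dimension matrix has rank 2.
Independent dimensionless groups: 3 − 2 = 1.

1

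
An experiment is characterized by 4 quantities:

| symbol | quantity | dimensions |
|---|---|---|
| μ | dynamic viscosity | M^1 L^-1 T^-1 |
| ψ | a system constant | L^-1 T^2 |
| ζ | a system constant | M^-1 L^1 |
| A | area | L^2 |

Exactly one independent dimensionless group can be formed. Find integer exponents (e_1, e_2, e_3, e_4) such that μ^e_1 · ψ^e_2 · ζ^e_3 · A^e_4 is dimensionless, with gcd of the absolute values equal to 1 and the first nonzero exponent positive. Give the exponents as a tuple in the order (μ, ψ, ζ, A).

(4, 2, 4, 1)

M: e_1·(1) + e_2·(0) + e_3·(-1) + e_4·(0) = 0
L: e_1·(-1) + e_2·(-1) + e_3·(1) + e_4·(2) = 0
T: e_1·(-1) + e_2·(2) + e_3·(0) + e_4·(0) = 0
Solving this homogeneous linear system for the smallest-integer solution (first nonzero entry positive) gives (4, 2, 4, 1).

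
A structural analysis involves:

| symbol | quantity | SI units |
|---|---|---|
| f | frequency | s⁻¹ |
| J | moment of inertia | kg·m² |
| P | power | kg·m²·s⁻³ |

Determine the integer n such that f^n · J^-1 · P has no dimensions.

Balance the T exponent: (-1)·n from f, plus −(0) + (-3) = -3 from the rest, must sum to zero.
−n − 3 = 0, so n = -3.

-3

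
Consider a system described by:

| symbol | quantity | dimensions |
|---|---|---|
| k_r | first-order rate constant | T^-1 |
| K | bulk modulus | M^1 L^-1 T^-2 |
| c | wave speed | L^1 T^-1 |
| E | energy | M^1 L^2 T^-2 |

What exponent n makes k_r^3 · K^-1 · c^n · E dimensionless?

Balance the L exponent: (1)·n from c, plus 3·(0) − (-1) + (2) = 3 from the rest, must sum to zero.
n + 3 = 0, so n = -3.

-3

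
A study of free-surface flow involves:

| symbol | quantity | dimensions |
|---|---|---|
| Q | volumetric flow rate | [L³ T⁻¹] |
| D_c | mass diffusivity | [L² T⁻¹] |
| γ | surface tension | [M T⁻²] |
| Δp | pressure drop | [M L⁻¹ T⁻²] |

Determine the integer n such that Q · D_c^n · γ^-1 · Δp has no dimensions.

Balance the L exponent: (2)·n from D_c, plus (3) − (0) + (-1) = 2 from the rest, must sum to zero.
2n + 2 = 0, so n = -1.

-1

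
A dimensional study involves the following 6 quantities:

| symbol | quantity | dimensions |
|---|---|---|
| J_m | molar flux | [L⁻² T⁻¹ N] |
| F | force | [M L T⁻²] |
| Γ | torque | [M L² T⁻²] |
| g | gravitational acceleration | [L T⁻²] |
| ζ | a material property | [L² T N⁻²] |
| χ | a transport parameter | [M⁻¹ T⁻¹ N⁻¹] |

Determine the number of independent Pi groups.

2

There are 6 variables and 4 base dimensions (M, L, T, N).
The dimension matrix has rank 4.
Independent dimensionless groups: 6 − 4 = 2.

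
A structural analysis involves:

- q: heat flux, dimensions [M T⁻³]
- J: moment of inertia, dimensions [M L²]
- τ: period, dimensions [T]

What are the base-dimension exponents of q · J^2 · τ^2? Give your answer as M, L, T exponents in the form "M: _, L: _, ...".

M: 3, L: 4, T: -1

Collect each base-dimension exponent across the product:
  M: (1) + 2·(1) + 2·(0) = 3
  L: (0) + 2·(2) + 2·(0) = 4
  T: (-3) + 2·(0) + 2·(1) = -1
So the dimensions are [M³ L⁴ T⁻¹].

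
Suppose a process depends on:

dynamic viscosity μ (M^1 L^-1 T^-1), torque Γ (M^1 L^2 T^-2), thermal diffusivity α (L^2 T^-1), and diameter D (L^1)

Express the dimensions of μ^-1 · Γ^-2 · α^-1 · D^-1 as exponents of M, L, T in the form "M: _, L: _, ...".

M: -3, L: -6, T: 6

Collect each base-dimension exponent across the product:
  M: −(1) − 2·(1) − (0) − (0) = -3
  L: −(-1) − 2·(2) − (2) − (1) = -6
  T: −(-1) − 2·(-2) − (-1) − (0) = 6
So the dimensions are [M⁻³ L⁻⁶ T⁶].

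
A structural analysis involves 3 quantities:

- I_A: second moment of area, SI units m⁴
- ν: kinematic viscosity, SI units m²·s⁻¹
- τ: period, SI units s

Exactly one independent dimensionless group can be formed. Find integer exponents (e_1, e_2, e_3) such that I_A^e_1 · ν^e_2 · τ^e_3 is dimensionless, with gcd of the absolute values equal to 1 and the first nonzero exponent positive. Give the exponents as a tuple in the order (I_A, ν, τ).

(1, -2, -2)

L: e_1·(4) + e_2·(2) + e_3·(0) = 0
T: e_1·(0) + e_2·(-1) + e_3·(1) = 0
Solving this homogeneous linear system for the smallest-integer solution (first nonzero entry positive) gives (1, -2, -2).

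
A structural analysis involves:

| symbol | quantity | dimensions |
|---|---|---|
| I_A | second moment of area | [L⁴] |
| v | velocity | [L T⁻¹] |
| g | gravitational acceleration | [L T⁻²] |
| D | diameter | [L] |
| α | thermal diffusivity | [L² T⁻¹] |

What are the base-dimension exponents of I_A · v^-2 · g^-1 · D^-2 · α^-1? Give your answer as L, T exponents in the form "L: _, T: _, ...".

Collect each base-dimension exponent across the product:
  L: (4) − 2·(1) − (1) − 2·(1) − (2) = -3
  T: (0) − 2·(-1) − (-2) − 2·(0) − (-1) = 5
So the dimensions are [L⁻³ T⁵].

L: -3, T: 5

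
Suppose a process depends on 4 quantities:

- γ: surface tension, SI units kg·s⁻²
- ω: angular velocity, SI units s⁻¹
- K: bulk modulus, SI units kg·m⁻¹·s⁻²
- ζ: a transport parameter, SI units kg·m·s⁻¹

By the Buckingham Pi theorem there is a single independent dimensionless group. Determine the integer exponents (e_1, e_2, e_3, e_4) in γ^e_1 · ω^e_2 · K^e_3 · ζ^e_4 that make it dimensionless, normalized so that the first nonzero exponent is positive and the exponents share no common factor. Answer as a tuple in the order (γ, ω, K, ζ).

M: e_1·(1) + e_2·(0) + e_3·(1) + e_4·(1) = 0
L: e_1·(0) + e_2·(0) + e_3·(-1) + e_4·(1) = 0
T: e_1·(-2) + e_2·(-1) + e_3·(-2) + e_4·(-1) = 0
Solving this homogeneous linear system for the smallest-integer solution (first nonzero entry positive) gives (2, -1, -1, -1).

(2, -1, -1, -1)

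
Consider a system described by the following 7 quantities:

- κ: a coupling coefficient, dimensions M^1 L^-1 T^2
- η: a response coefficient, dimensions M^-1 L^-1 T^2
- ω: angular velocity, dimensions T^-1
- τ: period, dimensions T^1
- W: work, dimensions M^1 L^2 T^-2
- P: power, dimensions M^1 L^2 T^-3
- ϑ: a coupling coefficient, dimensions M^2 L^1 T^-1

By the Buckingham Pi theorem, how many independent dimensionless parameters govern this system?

4

There are 7 variables and 3 base dimensions (M, L, T).
The dimension matrix has rank 3.
Independent dimensionless groups: 7 − 3 = 4.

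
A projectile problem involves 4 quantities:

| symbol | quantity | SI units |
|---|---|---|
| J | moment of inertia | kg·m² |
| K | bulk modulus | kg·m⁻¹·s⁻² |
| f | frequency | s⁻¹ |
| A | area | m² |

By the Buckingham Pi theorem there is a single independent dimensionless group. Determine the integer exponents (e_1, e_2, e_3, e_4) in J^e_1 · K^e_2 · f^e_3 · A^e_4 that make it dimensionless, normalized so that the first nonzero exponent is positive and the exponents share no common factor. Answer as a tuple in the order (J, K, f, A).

M: e_1·(1) + e_2·(1) + e_3·(0) + e_4·(0) = 0
L: e_1·(2) + e_2·(-1) + e_3·(0) + e_4·(2) = 0
T: e_1·(0) + e_2·(-2) + e_3·(-1) + e_4·(0) = 0
Solving this homogeneous linear system for the smallest-integer solution (first nonzero entry positive) gives (2, -2, 4, -3).

(2, -2, 4, -3)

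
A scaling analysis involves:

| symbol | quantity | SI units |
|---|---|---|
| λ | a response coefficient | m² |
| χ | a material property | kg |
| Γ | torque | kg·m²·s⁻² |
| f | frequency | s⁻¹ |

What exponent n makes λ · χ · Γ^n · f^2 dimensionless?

-1

Balance the M exponent: (1)·n from Γ, plus (0) + (1) + 2·(0) = 1 from the rest, must sum to zero.
n + 1 = 0, so n = -1.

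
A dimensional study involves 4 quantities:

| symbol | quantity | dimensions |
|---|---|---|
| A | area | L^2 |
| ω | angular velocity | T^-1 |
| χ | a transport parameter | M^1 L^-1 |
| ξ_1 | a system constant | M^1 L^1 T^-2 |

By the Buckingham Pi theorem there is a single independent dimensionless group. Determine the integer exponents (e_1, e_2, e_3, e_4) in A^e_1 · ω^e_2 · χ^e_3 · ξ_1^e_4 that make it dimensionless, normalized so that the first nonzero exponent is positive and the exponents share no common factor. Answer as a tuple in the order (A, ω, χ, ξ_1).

(1, 2, 1, -1)

M: e_1·(0) + e_2·(0) + e_3·(1) + e_4·(1) = 0
L: e_1·(2) + e_2·(0) + e_3·(-1) + e_4·(1) = 0
T: e_1·(0) + e_2·(-1) + e_3·(0) + e_4·(-2) = 0
Solving this homogeneous linear system for the smallest-integer solution (first nonzero entry positive) gives (1, 2, 1, -1).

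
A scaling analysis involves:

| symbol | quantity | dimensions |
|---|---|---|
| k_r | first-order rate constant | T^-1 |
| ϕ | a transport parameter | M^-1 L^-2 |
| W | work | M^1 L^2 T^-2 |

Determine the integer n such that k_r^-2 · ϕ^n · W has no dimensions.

1

Balance the M exponent: (-1)·n from ϕ, plus −2·(0) + (1) = 1 from the rest, must sum to zero.
−n + 1 = 0, so n = 1.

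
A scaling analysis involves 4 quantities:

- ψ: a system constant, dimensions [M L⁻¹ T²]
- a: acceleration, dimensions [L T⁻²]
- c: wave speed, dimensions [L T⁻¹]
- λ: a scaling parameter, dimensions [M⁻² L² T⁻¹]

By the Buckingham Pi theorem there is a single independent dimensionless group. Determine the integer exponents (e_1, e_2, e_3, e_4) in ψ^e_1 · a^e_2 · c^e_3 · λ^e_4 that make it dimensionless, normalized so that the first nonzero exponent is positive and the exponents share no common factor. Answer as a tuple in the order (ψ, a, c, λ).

M: e_1·(1) + e_2·(0) + e_3·(0) + e_4·(-2) = 0
L: e_1·(-1) + e_2·(1) + e_3·(1) + e_4·(2) = 0
T: e_1·(2) + e_2·(-2) + e_3·(-1) + e_4·(-1) = 0
Solving this homogeneous linear system for the smallest-integer solution (first nonzero entry positive) gives (2, 3, -3, 1).

(2, 3, -3, 1)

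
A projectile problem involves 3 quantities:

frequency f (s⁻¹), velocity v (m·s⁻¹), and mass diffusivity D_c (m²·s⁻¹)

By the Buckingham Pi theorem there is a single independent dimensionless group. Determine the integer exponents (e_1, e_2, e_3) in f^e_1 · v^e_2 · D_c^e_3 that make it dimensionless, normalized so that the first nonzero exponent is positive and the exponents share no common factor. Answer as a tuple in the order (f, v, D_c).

L: e_1·(0) + e_2·(1) + e_3·(2) = 0
T: e_1·(-1) + e_2·(-1) + e_3·(-1) = 0
Solving this homogeneous linear system for the smallest-integer solution (first nonzero entry positive) gives (1, -2, 1).

(1, -2, 1)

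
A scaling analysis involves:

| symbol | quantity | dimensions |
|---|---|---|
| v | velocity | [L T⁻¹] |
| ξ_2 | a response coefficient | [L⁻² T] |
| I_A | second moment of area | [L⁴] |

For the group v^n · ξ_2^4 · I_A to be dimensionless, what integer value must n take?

4

Balance the L exponent: (1)·n from v, plus 4·(-2) + (4) = -4 from the rest, must sum to zero.
n − 4 = 0, so n = 4.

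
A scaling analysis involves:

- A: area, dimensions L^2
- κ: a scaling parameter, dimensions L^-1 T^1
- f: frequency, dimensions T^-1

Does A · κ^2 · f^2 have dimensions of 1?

yes

Sum the exponent of each base dimension across the product:
  L: [A]_L + 2·[κ]_L + 2·[f]_L = (2) + 2·(-1) + 2·(0) = 0
  T: [A]_T + 2·[κ]_T + 2·[f]_T = (0) + 2·(1) + 2·(-1) = 0
All base exponents vanish — dimensionless.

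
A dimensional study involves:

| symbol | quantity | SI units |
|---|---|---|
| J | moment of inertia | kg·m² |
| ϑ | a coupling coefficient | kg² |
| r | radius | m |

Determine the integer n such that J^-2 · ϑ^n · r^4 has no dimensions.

1

Balance the M exponent: (2)·n from ϑ, plus −2·(1) + 4·(0) = -2 from the rest, must sum to zero.
2n − 2 = 0, so n = 1.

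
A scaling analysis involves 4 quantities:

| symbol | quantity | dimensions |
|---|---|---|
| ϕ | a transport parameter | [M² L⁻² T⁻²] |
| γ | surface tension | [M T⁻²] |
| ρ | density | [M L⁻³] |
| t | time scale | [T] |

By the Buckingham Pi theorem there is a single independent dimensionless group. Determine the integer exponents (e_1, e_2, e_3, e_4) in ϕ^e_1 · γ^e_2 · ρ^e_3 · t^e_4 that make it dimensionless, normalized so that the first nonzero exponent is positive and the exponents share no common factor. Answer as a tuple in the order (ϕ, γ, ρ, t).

M: e_1·(2) + e_2·(1) + e_3·(1) + e_4·(0) = 0
L: e_1·(-2) + e_2·(0) + e_3·(-3) + e_4·(0) = 0
T: e_1·(-2) + e_2·(-2) + e_3·(0) + e_4·(1) = 0
Solving this homogeneous linear system for the smallest-integer solution (first nonzero entry positive) gives (3, -4, -2, -2).

(3, -4, -2, -2)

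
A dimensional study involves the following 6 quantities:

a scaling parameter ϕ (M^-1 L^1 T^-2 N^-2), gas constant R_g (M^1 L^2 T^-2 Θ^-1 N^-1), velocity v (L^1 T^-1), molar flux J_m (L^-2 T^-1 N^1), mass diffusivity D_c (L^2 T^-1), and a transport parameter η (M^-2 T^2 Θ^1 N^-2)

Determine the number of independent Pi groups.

There are 6 variables and 5 base dimensions (M, L, T, Θ, N).
The dimension matrix has rank 5.
Independent dimensionless groups: 6 − 5 = 1.

1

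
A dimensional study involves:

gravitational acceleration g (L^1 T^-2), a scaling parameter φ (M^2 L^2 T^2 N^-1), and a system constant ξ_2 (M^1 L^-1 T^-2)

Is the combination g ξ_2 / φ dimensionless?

no

Sum the exponent of each base dimension across the product:
  M: [g]_M − [φ]_M + [ξ_2]_M = (0) − (2) + (1) = -1
  L: [g]_L − [φ]_L + [ξ_2]_L = (1) − (2) + (-1) = -2
  T: [g]_T − [φ]_T + [ξ_2]_T = (-2) − (2) + (-2) = -6
  N: [g]_N − [φ]_N + [ξ_2]_N = (0) − (-1) + (0) = 1
Net dimensions [M⁻¹ L⁻² T⁻⁶ N] ≠ [1] — not dimensionless.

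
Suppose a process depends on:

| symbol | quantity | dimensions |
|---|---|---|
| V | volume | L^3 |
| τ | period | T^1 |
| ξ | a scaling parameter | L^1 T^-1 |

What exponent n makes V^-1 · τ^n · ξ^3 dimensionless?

3

Balance the T exponent: (1)·n from τ, plus −(0) + 3·(-1) = -3 from the rest, must sum to zero.
n − 3 = 0, so n = 3.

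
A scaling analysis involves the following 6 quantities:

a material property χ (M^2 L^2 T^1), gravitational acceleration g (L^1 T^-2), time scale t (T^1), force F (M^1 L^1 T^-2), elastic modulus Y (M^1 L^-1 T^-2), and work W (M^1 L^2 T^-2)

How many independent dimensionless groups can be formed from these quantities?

There are 6 variables and 3 base dimensions (M, L, T).
The dimension matrix has rank 3.
Independent dimensionless groups: 6 − 3 = 3.

3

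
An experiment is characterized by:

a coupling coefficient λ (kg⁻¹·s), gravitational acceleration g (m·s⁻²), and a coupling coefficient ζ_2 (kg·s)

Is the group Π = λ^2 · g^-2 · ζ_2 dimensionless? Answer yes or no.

no

Sum the exponent of each base dimension across the product:
  M: 2·[λ]_M − 2·[g]_M + [ζ_2]_M = 2·(-1) − 2·(0) + (1) = -1
  L: 2·[λ]_L − 2·[g]_L + [ζ_2]_L = 2·(0) − 2·(1) + (0) = -2
  T: 2·[λ]_T − 2·[g]_T + [ζ_2]_T = 2·(1) − 2·(-2) + (1) = 7
Net dimensions [M⁻¹ L⁻² T⁷] ≠ [1] — not dimensionless.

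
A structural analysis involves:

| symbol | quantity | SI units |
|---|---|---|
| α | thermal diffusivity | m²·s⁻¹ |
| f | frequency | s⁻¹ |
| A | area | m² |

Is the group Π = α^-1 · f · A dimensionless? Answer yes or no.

Sum the exponent of each base dimension across the product:
  L: −[α]_L + [f]_L + [A]_L = −(2) + (0) + (2) = 0
  T: −[α]_T + [f]_T + [A]_T = −(-1) + (-1) + (0) = 0
All base exponents vanish — dimensionless.

yes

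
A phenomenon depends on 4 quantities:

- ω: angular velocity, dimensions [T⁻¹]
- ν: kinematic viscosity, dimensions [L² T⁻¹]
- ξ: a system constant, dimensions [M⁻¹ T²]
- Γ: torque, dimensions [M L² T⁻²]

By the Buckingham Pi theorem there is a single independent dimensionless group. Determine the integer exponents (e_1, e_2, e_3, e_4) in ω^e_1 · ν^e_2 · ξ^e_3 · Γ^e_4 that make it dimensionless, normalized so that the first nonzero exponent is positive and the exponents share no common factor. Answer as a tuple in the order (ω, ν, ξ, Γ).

M: e_1·(0) + e_2·(0) + e_3·(-1) + e_4·(1) = 0
L: e_1·(0) + e_2·(2) + e_3·(0) + e_4·(2) = 0
T: e_1·(-1) + e_2·(-1) + e_3·(2) + e_4·(-2) = 0
Solving this homogeneous linear system for the smallest-integer solution (first nonzero entry positive) gives (1, -1, 1, 1).

(1, -1, 1, 1)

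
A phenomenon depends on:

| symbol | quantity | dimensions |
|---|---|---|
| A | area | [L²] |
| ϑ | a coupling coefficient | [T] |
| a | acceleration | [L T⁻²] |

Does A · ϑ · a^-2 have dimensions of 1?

Sum the exponent of each base dimension across the product:
  L: [A]_L + [ϑ]_L − 2·[a]_L = (2) + (0) − 2·(1) = 0
  T: [A]_T + [ϑ]_T − 2·[a]_T = (0) + (1) − 2·(-2) = 5
Net dimensions [T⁵] ≠ [1] — not dimensionless.

no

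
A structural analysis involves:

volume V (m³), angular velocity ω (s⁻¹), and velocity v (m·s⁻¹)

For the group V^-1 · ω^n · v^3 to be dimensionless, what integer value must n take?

-3

Balance the T exponent: (-1)·n from ω, plus −(0) + 3·(-1) = -3 from the rest, must sum to zero.
−n − 3 = 0, so n = -3.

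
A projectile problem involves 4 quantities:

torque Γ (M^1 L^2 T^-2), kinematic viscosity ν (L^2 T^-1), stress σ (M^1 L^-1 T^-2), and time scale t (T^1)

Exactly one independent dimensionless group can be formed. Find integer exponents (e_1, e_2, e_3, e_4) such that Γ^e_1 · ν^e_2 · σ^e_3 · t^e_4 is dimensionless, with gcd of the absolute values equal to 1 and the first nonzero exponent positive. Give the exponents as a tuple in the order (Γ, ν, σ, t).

M: e_1·(1) + e_2·(0) + e_3·(1) + e_4·(0) = 0
L: e_1·(2) + e_2·(2) + e_3·(-1) + e_4·(0) = 0
T: e_1·(-2) + e_2·(-1) + e_3·(-2) + e_4·(1) = 0
Solving this homogeneous linear system for the smallest-integer solution (first nonzero entry positive) gives (2, -3, -2, -3).

(2, -3, -2, -3)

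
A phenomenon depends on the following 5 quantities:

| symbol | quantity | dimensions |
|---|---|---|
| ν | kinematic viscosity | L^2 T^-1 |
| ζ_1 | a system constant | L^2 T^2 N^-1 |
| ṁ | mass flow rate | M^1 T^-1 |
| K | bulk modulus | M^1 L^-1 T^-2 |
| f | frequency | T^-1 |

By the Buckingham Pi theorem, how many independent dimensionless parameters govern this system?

There are 5 variables and 4 base dimensions (M, L, T, N).
The dimension matrix has rank 4.
Independent dimensionless groups: 5 − 4 = 1.

1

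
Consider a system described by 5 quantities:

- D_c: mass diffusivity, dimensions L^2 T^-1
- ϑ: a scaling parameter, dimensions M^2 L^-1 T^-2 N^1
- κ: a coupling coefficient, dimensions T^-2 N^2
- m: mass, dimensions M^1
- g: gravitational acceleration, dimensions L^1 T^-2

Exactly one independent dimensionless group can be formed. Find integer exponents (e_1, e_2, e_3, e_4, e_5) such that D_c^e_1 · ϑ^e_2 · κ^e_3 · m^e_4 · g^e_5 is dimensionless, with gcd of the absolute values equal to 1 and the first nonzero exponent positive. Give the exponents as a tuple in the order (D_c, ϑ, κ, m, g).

(2, 2, -1, -4, -2)

M: e_1·(0) + e_2·(2) + e_3·(0) + e_4·(1) + e_5·(0) = 0
L: e_1·(2) + e_2·(-1) + e_3·(0) + e_4·(0) + e_5·(1) = 0
T: e_1·(-1) + e_2·(-2) + e_3·(-2) + e_4·(0) + e_5·(-2) = 0
N: e_1·(0) + e_2·(1) + e_3·(2) + e_4·(0) + e_5·(0) = 0
Solving this homogeneous linear system for the smallest-integer solution (first nonzero entry positive) gives (2, 2, -1, -4, -2).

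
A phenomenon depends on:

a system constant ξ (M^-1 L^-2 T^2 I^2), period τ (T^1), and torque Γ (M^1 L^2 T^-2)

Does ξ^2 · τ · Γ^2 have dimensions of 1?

Sum the exponent of each base dimension across the product:
  M: 2·[ξ]_M + [τ]_M + 2·[Γ]_M = 2·(-1) + (0) + 2·(1) = 0
  L: 2·[ξ]_L + [τ]_L + 2·[Γ]_L = 2·(-2) + (0) + 2·(2) = 0
  T: 2·[ξ]_T + [τ]_T + 2·[Γ]_T = 2·(2) + (1) + 2·(-2) = 1
  I: 2·[ξ]_I + [τ]_I + 2·[Γ]_I = 2·(2) + (0) + 2·(0) = 4
Net dimensions [T I⁴] ≠ [1] — not dimensionless.

no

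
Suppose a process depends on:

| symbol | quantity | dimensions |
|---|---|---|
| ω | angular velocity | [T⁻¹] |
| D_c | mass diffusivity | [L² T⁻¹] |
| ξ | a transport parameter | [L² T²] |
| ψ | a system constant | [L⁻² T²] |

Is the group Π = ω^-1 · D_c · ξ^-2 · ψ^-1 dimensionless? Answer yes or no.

Sum the exponent of each base dimension across the product:
  L: −[ω]_L + [D_c]_L − 2·[ξ]_L − [ψ]_L = −(0) + (2) − 2·(2) − (-2) = 0
  T: −[ω]_T + [D_c]_T − 2·[ξ]_T − [ψ]_T = −(-1) + (-1) − 2·(2) − (2) = -6
Net dimensions [T⁻⁶] ≠ [1] — not dimensionless.

no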